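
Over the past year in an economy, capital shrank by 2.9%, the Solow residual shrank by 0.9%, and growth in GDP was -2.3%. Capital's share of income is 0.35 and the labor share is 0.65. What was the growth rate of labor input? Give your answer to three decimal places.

Labor's share = 1 − 0.35 = 0.65.
gY = gA + 0.35×(-2.9) + 0.65×g.
0.65×g = -2.3 + 0.9 + 1.015 = -0.385.
g = -0.385 / 0.65 = -0.59231%.

-0.592%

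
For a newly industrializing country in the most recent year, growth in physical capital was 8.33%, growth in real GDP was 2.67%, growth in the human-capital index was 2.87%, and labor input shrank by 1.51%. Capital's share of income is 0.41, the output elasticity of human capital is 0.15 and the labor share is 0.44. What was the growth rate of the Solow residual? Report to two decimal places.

-0.51%

Labor's share = 1 − 0.41 − 0.15 = 0.44.
Physical capital: 0.41 × 8.33 = 3.4153 pp.
The human-capital index: 0.15 × 2.87 = 0.4305 pp.
Labor input: 0.44 × (-1.51) = -0.6644 pp.
TFP growth = 2.67 − 3.1814 = -0.5114%.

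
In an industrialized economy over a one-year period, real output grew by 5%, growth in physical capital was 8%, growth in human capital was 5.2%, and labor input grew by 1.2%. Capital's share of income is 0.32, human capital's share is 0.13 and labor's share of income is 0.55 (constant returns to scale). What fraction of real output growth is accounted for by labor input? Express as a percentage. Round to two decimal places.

13.20%

Labor's share = 1 − 0.32 − 0.13 = 0.55.
Labor input contributed 0.55 × 1.2 = 0.66 pp.
Share of growth = 0.66 / 5 × 100 = 13.2%.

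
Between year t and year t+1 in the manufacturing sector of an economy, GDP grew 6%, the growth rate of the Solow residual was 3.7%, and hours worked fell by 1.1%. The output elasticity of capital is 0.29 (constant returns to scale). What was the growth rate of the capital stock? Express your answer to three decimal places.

Labor's share = 1 − 0.29 = 0.71.
gY = gA + 0.71×(-1.1) + 0.29×g.
0.29×g = 6 − 3.7 + 0.781 = 3.081.
g = 3.081 / 0.29 = 10.62414%.

The capital stock growth was 10.624%.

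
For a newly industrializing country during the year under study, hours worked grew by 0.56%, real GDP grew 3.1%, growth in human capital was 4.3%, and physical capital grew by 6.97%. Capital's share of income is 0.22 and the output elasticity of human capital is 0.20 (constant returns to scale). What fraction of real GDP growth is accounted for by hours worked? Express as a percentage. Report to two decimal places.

Hours worked accounted for 10.48% of growth.

Labor's share = 1 − 0.22 − 0.2 = 0.58.
Hours worked contributed 0.58 × 0.56 = 0.3248 pp.
Share of growth = 0.3248 / 3.1 × 100 = 10.4774%.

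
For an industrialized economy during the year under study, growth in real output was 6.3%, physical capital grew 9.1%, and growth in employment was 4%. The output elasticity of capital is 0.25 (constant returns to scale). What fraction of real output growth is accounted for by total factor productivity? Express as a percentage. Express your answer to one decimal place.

16.3%

Labor's share = 1 − 0.25 = 0.75.
Physical capital: 0.25 × 9.1 = 2.275 pp.
Employment: 0.75 × 4 = 3 pp.
TFP growth = 6.3 − 5.275 = 1.025%.
TFP share of growth = 1.025 / 6.3 × 100 = 16.27%.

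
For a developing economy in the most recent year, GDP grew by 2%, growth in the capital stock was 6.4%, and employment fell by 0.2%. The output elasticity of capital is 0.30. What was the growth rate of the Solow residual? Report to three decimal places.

Labor's share = 1 − 0.3 = 0.7.
The capital stock: 0.3 × 6.4 = 1.92 pp.
Employment: 0.7 × (-0.2) = -0.14 pp.
TFP growth = 2 − 1.78 = 0.22%.

0.220%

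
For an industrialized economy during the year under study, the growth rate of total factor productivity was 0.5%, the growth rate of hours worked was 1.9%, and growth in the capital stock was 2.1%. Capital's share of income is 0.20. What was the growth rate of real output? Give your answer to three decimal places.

Labor's share = 1 − 0.2 = 0.8.
The capital stock: 0.2 × 2.1 = 0.42 pp.
Hours worked: 0.8 × 1.9 = 1.52 pp.
Output growth = 0.5 + 1.94 = 2.44%.

2.440%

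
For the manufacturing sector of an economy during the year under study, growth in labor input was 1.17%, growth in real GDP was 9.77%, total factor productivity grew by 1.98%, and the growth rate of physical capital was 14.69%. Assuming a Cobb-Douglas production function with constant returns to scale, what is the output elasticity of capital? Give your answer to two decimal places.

gY = gA + α·gK + (1−α)·gL, so gY − gA − gL = α(gK − gL).
9.77 − 1.98 − 1.17 = α × (14.69 − 1.17).
6.62 = 13.52 α, so α = 0.4896.

The output elasticity of capital is 0.49.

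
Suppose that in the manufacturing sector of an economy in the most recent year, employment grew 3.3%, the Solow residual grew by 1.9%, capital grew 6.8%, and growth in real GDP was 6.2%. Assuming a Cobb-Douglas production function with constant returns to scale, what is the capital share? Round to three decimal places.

0.286

gY = gA + α·gK + (1−α)·gL, so gY − gA − gL = α(gK − gL).
6.2 − 1.9 − 3.3 = α × (6.8 − 3.3).
1 = 3.5 α, so α = 0.28571.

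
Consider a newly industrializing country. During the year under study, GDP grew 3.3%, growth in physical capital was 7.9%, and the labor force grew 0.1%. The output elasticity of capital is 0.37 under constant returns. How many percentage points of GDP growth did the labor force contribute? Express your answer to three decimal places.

0.063 percentage points

Labor's share = 1 − 0.37 = 0.63.
Contribution = share × growth = 0.63 × 0.1 = 0.063 pp.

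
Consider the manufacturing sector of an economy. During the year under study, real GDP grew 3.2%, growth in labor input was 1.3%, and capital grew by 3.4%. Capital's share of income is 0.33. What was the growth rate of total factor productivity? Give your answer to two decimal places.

Labor's share = 1 − 0.33 = 0.67.
Capital: 0.33 × 3.4 = 1.122 pp.
Labor input: 0.67 × 1.3 = 0.871 pp.
TFP growth = 3.2 − 1.993 = 1.207%.

Total factor productivity growth was 1.21%.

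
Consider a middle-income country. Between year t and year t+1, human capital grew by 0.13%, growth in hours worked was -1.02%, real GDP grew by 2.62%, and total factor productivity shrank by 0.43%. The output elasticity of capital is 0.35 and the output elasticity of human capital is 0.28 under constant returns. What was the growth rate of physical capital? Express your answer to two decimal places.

9.69%

Labor's share = 1 − 0.35 − 0.28 = 0.37.
gY = gA + 0.28×0.13 + 0.37×(-1.02) + 0.35×g.
0.35×g = 2.62 + 0.43 + 0.341 = 3.391.
g = 3.391 / 0.35 = 9.6886%.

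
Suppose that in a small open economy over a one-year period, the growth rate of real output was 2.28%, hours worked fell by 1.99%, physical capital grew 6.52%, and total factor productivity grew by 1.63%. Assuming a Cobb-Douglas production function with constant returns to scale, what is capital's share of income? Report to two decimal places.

α = 0.31

gY = gA + α·gK + (1−α)·gL, so gY − gA − gL = α(gK − gL).
2.28 − 1.63 + 1.99 = α × (6.52 − (-1.99)).
2.64 = 8.51 α, so α = 0.3102.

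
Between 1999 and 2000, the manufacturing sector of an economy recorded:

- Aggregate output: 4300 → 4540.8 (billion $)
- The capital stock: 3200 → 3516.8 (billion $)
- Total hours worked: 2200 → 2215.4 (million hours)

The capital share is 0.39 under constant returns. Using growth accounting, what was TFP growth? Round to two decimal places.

TFP growth was 1.31%.

Aggregate output growth = (4540.8 − 4300) / 4300 = 5.6%.
The capital stock growth = (3516.8 − 3200) / 3200 = 9.9%.
Total hours worked growth = (2215.4 − 2200) / 2200 = 0.7%.
Labor's share = 1 − 0.39 = 0.61.
The capital stock: 0.39 × 9.9 = 3.861 pp.
Total hours worked: 0.61 × 0.7 = 0.427 pp.
TFP growth = 5.6 − 4.288 = 1.312%.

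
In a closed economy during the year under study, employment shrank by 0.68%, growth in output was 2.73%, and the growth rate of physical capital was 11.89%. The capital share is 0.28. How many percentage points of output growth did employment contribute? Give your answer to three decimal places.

Labor's share = 1 − 0.28 = 0.72.
Contribution = share × growth = 0.72 × (-0.68) = -0.4896 pp.

-0.490 percentage points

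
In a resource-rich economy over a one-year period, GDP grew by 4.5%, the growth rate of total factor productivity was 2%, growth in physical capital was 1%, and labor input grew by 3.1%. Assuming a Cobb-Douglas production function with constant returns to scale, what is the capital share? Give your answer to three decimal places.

α = 0.286

gY = gA + α·gK + (1−α)·gL, so gY − gA − gL = α(gK − gL).
4.5 − 2 − 3.1 = α × (1 − 3.1).
-0.6 = -2.1 α, so α = 0.28571.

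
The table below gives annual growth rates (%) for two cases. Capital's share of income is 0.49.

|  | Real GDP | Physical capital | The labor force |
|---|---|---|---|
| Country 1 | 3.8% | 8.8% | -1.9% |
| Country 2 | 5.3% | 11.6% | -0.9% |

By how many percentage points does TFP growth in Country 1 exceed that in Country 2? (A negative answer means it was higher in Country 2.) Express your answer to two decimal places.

Labor's share = 1 − 0.49 = 0.51.
Country 1: TFP = 3.8 − 4.312 + 0.969 = 0.457%.
Country 2: TFP = 5.3 − 5.684 + 0.459 = 0.075%.
Difference = 0.457 − (0.075) = 0.382 pp.

0.38 percentage points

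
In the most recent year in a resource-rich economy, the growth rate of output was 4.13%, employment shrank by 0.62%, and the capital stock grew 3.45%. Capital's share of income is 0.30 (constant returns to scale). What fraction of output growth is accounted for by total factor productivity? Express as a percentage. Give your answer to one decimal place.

Labor's share = 1 − 0.3 = 0.7.
The capital stock: 0.3 × 3.45 = 1.035 pp.
Employment: 0.7 × (-0.62) = -0.434 pp.
TFP growth = 4.13 − 0.601 = 3.529%.
TFP share of growth = 3.529 / 4.13 × 100 = 85.448%.

Total factor productivity accounted for 85.4% of growth.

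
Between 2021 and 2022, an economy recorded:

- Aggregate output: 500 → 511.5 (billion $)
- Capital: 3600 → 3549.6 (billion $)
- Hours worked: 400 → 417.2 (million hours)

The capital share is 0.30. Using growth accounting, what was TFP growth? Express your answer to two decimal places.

-0.29%

Aggregate output growth = (511.5 − 500) / 500 = 2.3%.
Capital growth = (3549.6 − 3600) / 3600 = -1.4%.
Hours worked growth = (417.2 − 400) / 400 = 4.3%.
Labor's share = 1 − 0.3 = 0.7.
Capital: 0.3 × (-1.4) = -0.42 pp.
Hours worked: 0.7 × 4.3 = 3.01 pp.
TFP growth = 2.3 − 2.59 = -0.29%.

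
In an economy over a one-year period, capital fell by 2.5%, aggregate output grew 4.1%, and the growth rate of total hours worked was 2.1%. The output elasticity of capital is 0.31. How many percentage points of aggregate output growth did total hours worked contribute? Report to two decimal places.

1.45 percentage points

Labor's share = 1 − 0.31 = 0.69.
Contribution = share × growth = 0.69 × 2.1 = 1.449 pp.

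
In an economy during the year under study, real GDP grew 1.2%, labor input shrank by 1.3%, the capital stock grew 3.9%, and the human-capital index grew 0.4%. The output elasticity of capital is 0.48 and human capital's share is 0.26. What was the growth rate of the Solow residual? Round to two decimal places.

-0.44%

Labor's share = 1 − 0.48 − 0.26 = 0.26.
The capital stock: 0.48 × 3.9 = 1.872 pp.
The human-capital index: 0.26 × 0.4 = 0.104 pp.
Labor input: 0.26 × (-1.3) = -0.338 pp.
TFP growth = 1.2 − 1.638 = -0.438%.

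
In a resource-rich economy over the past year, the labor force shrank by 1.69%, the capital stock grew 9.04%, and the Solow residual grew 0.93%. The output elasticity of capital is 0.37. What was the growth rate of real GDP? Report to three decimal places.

Labor's share = 1 − 0.37 = 0.63.
The capital stock: 0.37 × 9.04 = 3.3448 pp.
The labor force: 0.63 × (-1.69) = -1.0647 pp.
Output growth = 0.93 + 2.2801 = 3.2101%.

3.210%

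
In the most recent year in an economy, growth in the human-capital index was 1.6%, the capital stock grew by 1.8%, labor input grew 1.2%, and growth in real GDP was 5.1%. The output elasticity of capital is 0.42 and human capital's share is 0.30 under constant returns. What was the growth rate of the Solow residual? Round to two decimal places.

3.53%

Labor's share = 1 − 0.42 − 0.3 = 0.28.
The capital stock: 0.42 × 1.8 = 0.756 pp.
The human-capital index: 0.3 × 1.6 = 0.48 pp.
Labor input: 0.28 × 1.2 = 0.336 pp.
TFP growth = 5.1 − 1.572 = 3.528%.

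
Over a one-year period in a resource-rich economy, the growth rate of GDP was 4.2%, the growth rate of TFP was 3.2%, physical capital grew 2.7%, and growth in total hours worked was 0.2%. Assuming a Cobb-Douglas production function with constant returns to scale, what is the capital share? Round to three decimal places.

gY = gA + α·gK + (1−α)·gL, so gY − gA − gL = α(gK − gL).
4.2 − 3.2 − 0.2 = α × (2.7 − 0.2).
0.8 = 2.5 α, so α = 0.32.

α = 0.320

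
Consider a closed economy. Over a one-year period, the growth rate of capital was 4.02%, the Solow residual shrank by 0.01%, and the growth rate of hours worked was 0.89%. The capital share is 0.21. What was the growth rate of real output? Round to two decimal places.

Real output growth was 1.54%.

Labor's share = 1 − 0.21 = 0.79.
Capital: 0.21 × 4.02 = 0.8442 pp.
Hours worked: 0.79 × 0.89 = 0.7031 pp.
Output growth = -0.01 + 1.5473 = 1.5373%.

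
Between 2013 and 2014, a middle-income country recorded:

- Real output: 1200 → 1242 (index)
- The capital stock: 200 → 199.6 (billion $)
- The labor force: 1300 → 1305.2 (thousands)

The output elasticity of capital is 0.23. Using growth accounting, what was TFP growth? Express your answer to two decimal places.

Real output growth = (1242 − 1200) / 1200 = 3.5%.
The capital stock growth = (199.6 − 200) / 200 = -0.2%.
The labor force growth = (1305.2 − 1300) / 1300 = 0.4%.
Labor's share = 1 − 0.23 = 0.77.
The capital stock: 0.23 × (-0.2) = -0.046 pp.
The labor force: 0.77 × 0.4 = 0.308 pp.
TFP growth = 3.5 − 0.262 = 3.238%.

TFP growth was 3.24%.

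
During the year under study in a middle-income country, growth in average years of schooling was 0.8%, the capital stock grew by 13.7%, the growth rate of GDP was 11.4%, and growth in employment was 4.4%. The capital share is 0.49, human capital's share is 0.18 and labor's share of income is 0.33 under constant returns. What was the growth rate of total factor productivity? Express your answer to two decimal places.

Labor's share = 1 − 0.49 − 0.18 = 0.33.
The capital stock: 0.49 × 13.7 = 6.713 pp.
Average years of schooling: 0.18 × 0.8 = 0.144 pp.
Employment: 0.33 × 4.4 = 1.452 pp.
TFP growth = 11.4 − 8.309 = 3.091%.

3.09%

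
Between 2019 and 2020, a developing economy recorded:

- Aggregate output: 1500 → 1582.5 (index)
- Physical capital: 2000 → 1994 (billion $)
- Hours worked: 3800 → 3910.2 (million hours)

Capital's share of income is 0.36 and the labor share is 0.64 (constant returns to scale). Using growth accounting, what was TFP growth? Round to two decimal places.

3.75%

Aggregate output growth = (1582.5 − 1500) / 1500 = 5.5%.
Physical capital growth = (1994 − 2000) / 2000 = -0.3%.
Hours worked growth = (3910.2 − 3800) / 3800 = 2.9%.
Labor's share = 1 − 0.36 = 0.64.
Physical capital: 0.36 × (-0.3) = -0.108 pp.
Hours worked: 0.64 × 2.9 = 1.856 pp.
TFP growth = 5.5 − 1.748 = 3.752%.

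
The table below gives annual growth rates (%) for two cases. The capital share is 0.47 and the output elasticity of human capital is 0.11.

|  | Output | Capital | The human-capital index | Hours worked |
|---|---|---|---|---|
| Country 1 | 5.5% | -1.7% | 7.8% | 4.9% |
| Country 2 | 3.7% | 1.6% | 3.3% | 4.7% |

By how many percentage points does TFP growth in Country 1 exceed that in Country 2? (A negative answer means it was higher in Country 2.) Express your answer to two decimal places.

2.77 percentage points

Labor's share = 1 − 0.47 − 0.11 = 0.42.
Country 1: TFP = 5.5 + 0.799 − 0.858 − 2.058 = 3.383%.
Country 2: TFP = 3.7 − 0.752 − 0.363 − 1.974 = 0.611%.
Difference = 3.383 − (0.611) = 2.772 pp.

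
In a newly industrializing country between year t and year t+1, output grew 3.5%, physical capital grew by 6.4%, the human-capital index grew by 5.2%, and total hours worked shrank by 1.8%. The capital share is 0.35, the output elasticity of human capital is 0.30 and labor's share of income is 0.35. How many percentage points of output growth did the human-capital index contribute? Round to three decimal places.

1.560 pp

Contribution = share × growth = 0.3 × 5.2 = 1.56 pp.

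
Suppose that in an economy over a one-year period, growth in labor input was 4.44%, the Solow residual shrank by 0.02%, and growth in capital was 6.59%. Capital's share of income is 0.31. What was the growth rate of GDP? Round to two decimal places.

GDP grew 5.09%.

Labor's share = 1 − 0.31 = 0.69.
Capital: 0.31 × 6.59 = 2.0429 pp.
Labor input: 0.69 × 4.44 = 3.0636 pp.
Output growth = -0.02 + 5.1065 = 5.0865%.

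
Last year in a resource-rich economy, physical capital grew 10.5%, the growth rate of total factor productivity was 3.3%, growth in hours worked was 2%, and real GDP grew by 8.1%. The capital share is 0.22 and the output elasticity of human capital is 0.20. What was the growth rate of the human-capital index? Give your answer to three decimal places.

Labor's share = 1 − 0.22 − 0.2 = 0.58.
gY = gA + 0.22×10.5 + 0.58×2 + 0.2×g.
0.2×g = 8.1 − 3.3 − 3.47 = 1.33.
g = 1.33 / 0.2 = 6.65%.

The human-capital index grew 6.650%.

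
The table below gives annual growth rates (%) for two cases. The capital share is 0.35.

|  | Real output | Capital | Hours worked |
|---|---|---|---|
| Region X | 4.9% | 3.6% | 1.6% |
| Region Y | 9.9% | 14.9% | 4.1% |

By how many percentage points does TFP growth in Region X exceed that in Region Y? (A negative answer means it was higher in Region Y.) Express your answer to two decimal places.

0.58 percentage points

Labor's share = 1 − 0.35 = 0.65.
Region X: TFP = 4.9 − 1.26 − 1.04 = 2.6%.
Region Y: TFP = 9.9 − 5.215 − 2.665 = 2.02%.
Difference = 2.6 − (2.02) = 0.58 pp.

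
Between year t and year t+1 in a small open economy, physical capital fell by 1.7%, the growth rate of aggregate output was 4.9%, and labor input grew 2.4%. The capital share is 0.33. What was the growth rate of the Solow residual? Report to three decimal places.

3.853%

Labor's share = 1 − 0.33 = 0.67.
Physical capital: 0.33 × (-1.7) = -0.561 pp.
Labor input: 0.67 × 2.4 = 1.608 pp.
TFP growth = 4.9 − 1.047 = 3.853%.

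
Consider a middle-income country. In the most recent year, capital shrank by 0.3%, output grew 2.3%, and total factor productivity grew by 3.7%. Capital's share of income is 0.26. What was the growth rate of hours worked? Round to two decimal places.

-1.79%

Labor's share = 1 − 0.26 = 0.74.
gY = gA + 0.26×(-0.3) + 0.74×g.
0.74×g = 2.3 − 3.7 + 0.078 = -1.322.
g = -1.322 / 0.74 = -1.7865%.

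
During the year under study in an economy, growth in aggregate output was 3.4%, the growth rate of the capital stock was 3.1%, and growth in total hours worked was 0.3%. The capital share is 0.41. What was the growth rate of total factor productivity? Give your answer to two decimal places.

1.95%

Labor's share = 1 − 0.41 = 0.59.
The capital stock: 0.41 × 3.1 = 1.271 pp.
Total hours worked: 0.59 × 0.3 = 0.177 pp.
TFP growth = 3.4 − 1.448 = 1.952%.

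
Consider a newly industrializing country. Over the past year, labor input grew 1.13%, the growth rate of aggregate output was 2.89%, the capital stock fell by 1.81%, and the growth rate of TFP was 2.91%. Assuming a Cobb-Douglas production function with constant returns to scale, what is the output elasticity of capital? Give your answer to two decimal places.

0.39

gY = gA + α·gK + (1−α)·gL, so gY − gA − gL = α(gK − gL).
2.89 − 2.91 − 1.13 = α × (-1.81 − 1.13).
-1.15 = -2.94 α, so α = 0.3912.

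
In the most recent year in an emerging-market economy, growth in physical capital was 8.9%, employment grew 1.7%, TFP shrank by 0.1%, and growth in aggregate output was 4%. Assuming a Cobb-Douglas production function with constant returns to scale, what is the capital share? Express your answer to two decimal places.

0.33

gY = gA + α·gK + (1−α)·gL, so gY − gA − gL = α(gK − gL).
4 + 0.1 − 1.7 = α × (8.9 − 1.7).
2.4 = 7.2 α, so α = 0.3333.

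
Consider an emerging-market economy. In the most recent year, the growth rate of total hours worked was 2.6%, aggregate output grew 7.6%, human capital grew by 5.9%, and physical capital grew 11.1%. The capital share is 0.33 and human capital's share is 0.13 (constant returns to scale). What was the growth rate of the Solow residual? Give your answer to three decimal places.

1.766%

Labor's share = 1 − 0.33 − 0.13 = 0.54.
Physical capital: 0.33 × 11.1 = 3.663 pp.
Human capital: 0.13 × 5.9 = 0.767 pp.
Total hours worked: 0.54 × 2.6 = 1.404 pp.
TFP growth = 7.6 − 5.834 = 1.766%.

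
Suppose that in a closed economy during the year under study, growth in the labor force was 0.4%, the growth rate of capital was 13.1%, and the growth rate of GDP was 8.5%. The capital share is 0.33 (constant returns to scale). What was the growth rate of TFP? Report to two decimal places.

Labor's share = 1 − 0.33 = 0.67.
Capital: 0.33 × 13.1 = 4.323 pp.
The labor force: 0.67 × 0.4 = 0.268 pp.
TFP growth = 8.5 − 4.591 = 3.909%.

3.91%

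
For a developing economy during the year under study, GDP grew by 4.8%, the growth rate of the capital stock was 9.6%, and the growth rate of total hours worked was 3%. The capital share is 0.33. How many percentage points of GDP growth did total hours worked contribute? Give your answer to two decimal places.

Labor's share = 1 − 0.33 = 0.67.
Contribution = share × growth = 0.67 × 3 = 2.01 pp.

2.01 pp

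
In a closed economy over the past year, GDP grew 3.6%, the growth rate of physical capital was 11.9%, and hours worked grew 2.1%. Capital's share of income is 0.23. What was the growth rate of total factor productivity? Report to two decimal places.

Labor's share = 1 − 0.23 = 0.77.
Physical capital: 0.23 × 11.9 = 2.737 pp.
Hours worked: 0.77 × 2.1 = 1.617 pp.
TFP growth = 3.6 − 4.354 = -0.754%.

-0.75%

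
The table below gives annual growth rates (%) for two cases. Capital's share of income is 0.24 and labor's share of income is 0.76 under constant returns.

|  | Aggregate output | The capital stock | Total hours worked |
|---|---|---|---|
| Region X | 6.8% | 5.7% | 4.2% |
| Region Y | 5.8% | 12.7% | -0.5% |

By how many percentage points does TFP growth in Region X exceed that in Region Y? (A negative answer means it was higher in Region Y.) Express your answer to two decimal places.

-0.89 percentage points

Labor's share = 1 − 0.24 = 0.76.
Region X: TFP = 6.8 − 1.368 − 3.192 = 2.24%.
Region Y: TFP = 5.8 − 3.048 + 0.38 = 3.132%.
Difference = 2.24 − (3.132) = -0.892 pp.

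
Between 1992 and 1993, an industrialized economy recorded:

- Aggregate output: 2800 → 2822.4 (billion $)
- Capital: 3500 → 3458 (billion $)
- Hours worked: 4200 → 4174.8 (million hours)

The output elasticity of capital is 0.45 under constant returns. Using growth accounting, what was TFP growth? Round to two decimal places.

1.67%

Aggregate output growth = (2822.4 − 2800) / 2800 = 0.8%.
Capital growth = (3458 − 3500) / 3500 = -1.2%.
Hours worked growth = (4174.8 − 4200) / 4200 = -0.6%.
Labor's share = 1 − 0.45 = 0.55.
Capital: 0.45 × (-1.2) = -0.54 pp.
Hours worked: 0.55 × (-0.6) = -0.33 pp.
TFP growth = 0.8 + 0.87 = 1.67%.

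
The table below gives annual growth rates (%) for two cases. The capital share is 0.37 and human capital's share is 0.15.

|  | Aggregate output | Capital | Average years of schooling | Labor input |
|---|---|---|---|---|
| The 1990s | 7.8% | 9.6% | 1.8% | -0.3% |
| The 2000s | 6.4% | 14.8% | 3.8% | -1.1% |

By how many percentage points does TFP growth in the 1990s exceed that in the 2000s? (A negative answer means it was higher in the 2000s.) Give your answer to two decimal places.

Labor's share = 1 − 0.37 − 0.15 = 0.48.
The 1990s: TFP = 7.8 − 3.552 − 0.27 + 0.144 = 4.122%.
The 2000s: TFP = 6.4 − 5.476 − 0.57 + 0.528 = 0.882%.
Difference = 4.122 − (0.882) = 3.24 pp.

3.24 percentage points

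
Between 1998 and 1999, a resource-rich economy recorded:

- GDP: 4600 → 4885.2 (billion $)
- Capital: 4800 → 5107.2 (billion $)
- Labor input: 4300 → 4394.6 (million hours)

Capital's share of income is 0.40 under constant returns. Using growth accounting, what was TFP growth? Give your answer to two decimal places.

2.32%

GDP growth = (4885.2 − 4600) / 4600 = 6.2%.
Capital growth = (5107.2 − 4800) / 4800 = 6.4%.
Labor input growth = (4394.6 − 4300) / 4300 = 2.2%.
Labor's share = 1 − 0.4 = 0.6.
Capital: 0.4 × 6.4 = 2.56 pp.
Labor input: 0.6 × 2.2 = 1.32 pp.
TFP growth = 6.2 − 3.88 = 2.32%.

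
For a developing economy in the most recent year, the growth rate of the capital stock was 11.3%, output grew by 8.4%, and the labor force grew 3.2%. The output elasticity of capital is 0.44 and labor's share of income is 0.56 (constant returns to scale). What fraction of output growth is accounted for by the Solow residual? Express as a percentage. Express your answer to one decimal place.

19.5%

Labor's share = 1 − 0.44 = 0.56.
The capital stock: 0.44 × 11.3 = 4.972 pp.
The labor force: 0.56 × 3.2 = 1.792 pp.
TFP growth = 8.4 − 6.764 = 1.636%.
TFP share of growth = 1.636 / 8.4 × 100 = 19.476%.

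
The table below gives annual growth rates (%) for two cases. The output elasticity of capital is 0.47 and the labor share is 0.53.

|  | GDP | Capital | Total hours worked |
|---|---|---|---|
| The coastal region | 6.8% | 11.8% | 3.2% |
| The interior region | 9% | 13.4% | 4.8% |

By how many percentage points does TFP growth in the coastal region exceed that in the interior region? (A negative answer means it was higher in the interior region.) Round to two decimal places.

-0.60 percentage points

Labor's share = 1 − 0.47 = 0.53.
The coastal region: TFP = 6.8 − 5.546 − 1.696 = -0.442%.
The interior region: TFP = 9 − 6.298 − 2.544 = 0.158%.
Difference = -0.442 − (0.158) = -0.6 pp.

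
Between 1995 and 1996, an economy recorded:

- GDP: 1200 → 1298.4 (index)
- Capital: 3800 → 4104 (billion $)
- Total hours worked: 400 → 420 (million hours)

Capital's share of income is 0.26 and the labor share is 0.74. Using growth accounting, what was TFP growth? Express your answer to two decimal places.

2.42%

GDP growth = (1298.4 − 1200) / 1200 = 8.2%.
Capital growth = (4104 − 3800) / 3800 = 8%.
Total hours worked growth = (420 − 400) / 400 = 5%.
Labor's share = 1 − 0.26 = 0.74.
Capital: 0.26 × 8 = 2.08 pp.
Total hours worked: 0.74 × 5 = 3.7 pp.
TFP growth = 8.2 − 5.78 = 2.42%.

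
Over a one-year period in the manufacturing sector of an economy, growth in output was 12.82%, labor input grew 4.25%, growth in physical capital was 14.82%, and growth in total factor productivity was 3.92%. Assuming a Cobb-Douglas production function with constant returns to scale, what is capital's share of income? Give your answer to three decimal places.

Capital's share of income is 0.440.

gY = gA + α·gK + (1−α)·gL, so gY − gA − gL = α(gK − gL).
12.82 − 3.92 − 4.25 = α × (14.82 − 4.25).
4.65 = 10.57 α, so α = 0.43992.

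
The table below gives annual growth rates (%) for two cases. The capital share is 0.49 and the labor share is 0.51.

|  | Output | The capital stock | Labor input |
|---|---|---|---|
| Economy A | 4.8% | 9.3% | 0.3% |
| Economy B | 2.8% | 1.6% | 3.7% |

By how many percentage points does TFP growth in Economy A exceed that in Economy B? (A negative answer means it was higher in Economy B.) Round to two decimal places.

-0.04 percentage points

Labor's share = 1 − 0.49 = 0.51.
Economy A: TFP = 4.8 − 4.557 − 0.153 = 0.09%.
Economy B: TFP = 2.8 − 0.784 − 1.887 = 0.129%.
Difference = 0.09 − (0.129) = -0.039 pp.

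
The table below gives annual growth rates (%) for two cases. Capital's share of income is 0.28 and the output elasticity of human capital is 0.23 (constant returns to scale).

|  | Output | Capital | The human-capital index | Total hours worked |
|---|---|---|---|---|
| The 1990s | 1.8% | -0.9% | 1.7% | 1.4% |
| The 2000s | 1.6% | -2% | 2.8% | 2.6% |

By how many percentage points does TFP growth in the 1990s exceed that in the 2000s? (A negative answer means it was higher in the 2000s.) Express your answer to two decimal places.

Labor's share = 1 − 0.28 − 0.23 = 0.49.
The 1990s: TFP = 1.8 + 0.252 − 0.391 − 0.686 = 0.975%.
The 2000s: TFP = 1.6 + 0.56 − 0.644 − 1.274 = 0.242%.
Difference = 0.975 − (0.242) = 0.733 pp.

0.73 percentage points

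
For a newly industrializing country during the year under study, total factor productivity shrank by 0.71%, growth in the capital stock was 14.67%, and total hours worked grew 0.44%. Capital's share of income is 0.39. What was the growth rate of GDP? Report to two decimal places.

Labor's share = 1 − 0.39 = 0.61.
The capital stock: 0.39 × 14.67 = 5.7213 pp.
Total hours worked: 0.61 × 0.44 = 0.2684 pp.
Output growth = -0.71 + 5.9897 = 5.2797%.

5.28%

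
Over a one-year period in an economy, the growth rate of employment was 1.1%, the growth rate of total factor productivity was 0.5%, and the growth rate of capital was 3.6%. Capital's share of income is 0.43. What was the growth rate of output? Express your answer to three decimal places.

Output growth was 2.675%.

Labor's share = 1 − 0.43 = 0.57.
Capital: 0.43 × 3.6 = 1.548 pp.
Employment: 0.57 × 1.1 = 0.627 pp.
Output growth = 0.5 + 2.175 = 2.675%.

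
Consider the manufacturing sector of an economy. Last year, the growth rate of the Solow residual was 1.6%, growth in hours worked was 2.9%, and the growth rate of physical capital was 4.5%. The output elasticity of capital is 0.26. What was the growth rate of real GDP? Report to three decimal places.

Labor's share = 1 − 0.26 = 0.74.
Physical capital: 0.26 × 4.5 = 1.17 pp.
Hours worked: 0.74 × 2.9 = 2.146 pp.
Output growth = 1.6 + 3.316 = 4.916%.

Real GDP growth was 4.916%.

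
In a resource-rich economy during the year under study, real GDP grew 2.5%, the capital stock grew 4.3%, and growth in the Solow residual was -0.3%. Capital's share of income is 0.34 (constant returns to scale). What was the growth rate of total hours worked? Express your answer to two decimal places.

2.03%

Labor's share = 1 − 0.34 = 0.66.
gY = gA + 0.34×4.3 + 0.66×g.
0.66×g = 2.5 + 0.3 − 1.462 = 1.338.
g = 1.338 / 0.66 = 2.0273%.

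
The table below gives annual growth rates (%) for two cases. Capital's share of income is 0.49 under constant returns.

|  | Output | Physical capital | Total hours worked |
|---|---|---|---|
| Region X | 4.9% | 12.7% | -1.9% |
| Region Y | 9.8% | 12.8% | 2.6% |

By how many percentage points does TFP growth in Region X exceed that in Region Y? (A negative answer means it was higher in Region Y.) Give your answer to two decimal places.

-2.56 percentage points

Labor's share = 1 − 0.49 = 0.51.
Region X: TFP = 4.9 − 6.223 + 0.969 = -0.354%.
Region Y: TFP = 9.8 − 6.272 − 1.326 = 2.202%.
Difference = -0.354 − (2.202) = -2.556 pp.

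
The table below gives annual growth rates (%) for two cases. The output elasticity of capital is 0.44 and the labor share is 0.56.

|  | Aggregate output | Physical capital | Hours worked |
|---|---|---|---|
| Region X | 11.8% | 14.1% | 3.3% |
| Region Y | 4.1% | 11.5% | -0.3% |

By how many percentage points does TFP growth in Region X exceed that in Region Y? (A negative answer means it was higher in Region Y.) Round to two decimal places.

4.54 percentage points

Labor's share = 1 − 0.44 = 0.56.
Region X: TFP = 11.8 − 6.204 − 1.848 = 3.748%.
Region Y: TFP = 4.1 − 5.06 + 0.168 = -0.792%.
Difference = 3.748 − (-0.792) = 4.54 pp.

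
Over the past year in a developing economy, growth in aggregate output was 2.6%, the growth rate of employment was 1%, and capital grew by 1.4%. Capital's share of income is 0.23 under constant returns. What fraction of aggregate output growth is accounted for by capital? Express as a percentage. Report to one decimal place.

Capital accounted for 12.4% of growth.

Capital contributed 0.23 × 1.4 = 0.322 pp.
Share of growth = 0.322 / 2.6 × 100 = 12.385%.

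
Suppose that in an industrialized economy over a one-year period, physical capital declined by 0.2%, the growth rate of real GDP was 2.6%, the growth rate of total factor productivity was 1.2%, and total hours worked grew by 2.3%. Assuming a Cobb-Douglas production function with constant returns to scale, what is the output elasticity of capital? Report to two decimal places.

gY = gA + α·gK + (1−α)·gL, so gY − gA − gL = α(gK − gL).
2.6 − 1.2 − 2.3 = α × (-0.2 − 2.3).
-0.9 = -2.5 α, so α = 0.36.

α = 0.36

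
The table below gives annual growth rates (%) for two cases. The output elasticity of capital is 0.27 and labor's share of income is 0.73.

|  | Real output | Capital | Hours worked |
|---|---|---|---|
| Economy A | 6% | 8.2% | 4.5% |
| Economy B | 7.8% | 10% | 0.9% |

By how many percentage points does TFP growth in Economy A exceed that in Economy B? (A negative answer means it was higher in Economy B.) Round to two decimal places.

Labor's share = 1 − 0.27 = 0.73.
Economy A: TFP = 6 − 2.214 − 3.285 = 0.501%.
Economy B: TFP = 7.8 − 2.7 − 0.657 = 4.443%.
Difference = 0.501 − (4.443) = -3.942 pp.

-3.94 percentage points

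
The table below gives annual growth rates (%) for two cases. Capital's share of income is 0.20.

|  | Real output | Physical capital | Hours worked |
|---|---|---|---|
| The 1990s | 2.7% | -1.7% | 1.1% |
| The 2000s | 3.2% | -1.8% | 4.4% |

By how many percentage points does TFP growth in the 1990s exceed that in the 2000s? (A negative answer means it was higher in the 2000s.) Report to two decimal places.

Labor's share = 1 − 0.2 = 0.8.
The 1990s: TFP = 2.7 + 0.34 − 0.88 = 2.16%.
The 2000s: TFP = 3.2 + 0.36 − 3.52 = 0.04%.
Difference = 2.16 − (0.04) = 2.12 pp.

2.12 percentage points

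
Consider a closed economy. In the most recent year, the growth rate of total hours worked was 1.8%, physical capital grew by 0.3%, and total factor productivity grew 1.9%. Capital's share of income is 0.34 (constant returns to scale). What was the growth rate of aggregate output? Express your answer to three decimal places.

Aggregate output grew 3.190%.

Labor's share = 1 − 0.34 = 0.66.
Physical capital: 0.34 × 0.3 = 0.102 pp.
Total hours worked: 0.66 × 1.8 = 1.188 pp.
Output growth = 1.9 + 1.29 = 3.19%.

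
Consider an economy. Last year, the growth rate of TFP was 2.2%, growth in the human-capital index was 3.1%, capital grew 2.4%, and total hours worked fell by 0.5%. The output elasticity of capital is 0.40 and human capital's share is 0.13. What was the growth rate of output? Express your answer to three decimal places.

Output growth was 3.328%.

Labor's share = 1 − 0.4 − 0.13 = 0.47.
Capital: 0.4 × 2.4 = 0.96 pp.
The human-capital index: 0.13 × 3.1 = 0.403 pp.
Total hours worked: 0.47 × (-0.5) = -0.235 pp.
Output growth = 2.2 + 1.128 = 3.328%.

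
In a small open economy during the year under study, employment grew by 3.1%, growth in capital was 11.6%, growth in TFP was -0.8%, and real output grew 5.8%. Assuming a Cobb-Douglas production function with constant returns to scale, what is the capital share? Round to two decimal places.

The capital share is 0.41.

gY = gA + α·gK + (1−α)·gL, so gY − gA − gL = α(gK − gL).
5.8 + 0.8 − 3.1 = α × (11.6 − 3.1).
3.5 = 8.5 α, so α = 0.4118.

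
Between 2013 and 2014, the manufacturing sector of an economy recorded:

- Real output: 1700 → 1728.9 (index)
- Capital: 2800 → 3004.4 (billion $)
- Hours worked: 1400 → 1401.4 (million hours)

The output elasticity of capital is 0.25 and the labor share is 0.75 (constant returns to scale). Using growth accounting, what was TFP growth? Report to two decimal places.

-0.20%

Real output growth = (1728.9 − 1700) / 1700 = 1.7%.
Capital growth = (3004.4 − 2800) / 2800 = 7.3%.
Hours worked growth = (1401.4 − 1400) / 1400 = 0.1%.
Labor's share = 1 − 0.25 = 0.75.
Capital: 0.25 × 7.3 = 1.825 pp.
Hours worked: 0.75 × 0.1 = 0.075 pp.
TFP growth = 1.7 − 1.9 = -0.2%.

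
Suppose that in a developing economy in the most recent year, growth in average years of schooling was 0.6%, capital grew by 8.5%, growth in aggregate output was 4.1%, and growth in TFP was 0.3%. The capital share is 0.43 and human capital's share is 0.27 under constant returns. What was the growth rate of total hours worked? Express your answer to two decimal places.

-0.06%

Labor's share = 1 − 0.43 − 0.27 = 0.3.
gY = gA + 0.43×8.5 + 0.27×0.6 + 0.3×g.
0.3×g = 4.1 − 0.3 − 3.817 = -0.017.
g = -0.017 / 0.3 = -0.0567%.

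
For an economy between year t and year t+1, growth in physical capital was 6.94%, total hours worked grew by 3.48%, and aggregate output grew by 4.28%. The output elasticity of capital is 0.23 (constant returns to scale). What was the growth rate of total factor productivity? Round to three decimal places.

Labor's share = 1 − 0.23 = 0.77.
Physical capital: 0.23 × 6.94 = 1.5962 pp.
Total hours worked: 0.77 × 3.48 = 2.6796 pp.
TFP growth = 4.28 − 4.2758 = 0.0042%.

0.004%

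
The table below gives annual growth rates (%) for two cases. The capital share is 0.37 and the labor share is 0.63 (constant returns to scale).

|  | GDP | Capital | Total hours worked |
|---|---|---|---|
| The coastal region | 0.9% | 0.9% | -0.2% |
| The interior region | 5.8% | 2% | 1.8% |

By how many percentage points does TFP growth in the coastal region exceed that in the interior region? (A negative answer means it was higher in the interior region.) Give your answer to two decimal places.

Labor's share = 1 − 0.37 = 0.63.
The coastal region: TFP = 0.9 − 0.333 + 0.126 = 0.693%.
The interior region: TFP = 5.8 − 0.74 − 1.134 = 3.926%.
Difference = 0.693 − (3.926) = -3.233 pp.

-3.23 percentage points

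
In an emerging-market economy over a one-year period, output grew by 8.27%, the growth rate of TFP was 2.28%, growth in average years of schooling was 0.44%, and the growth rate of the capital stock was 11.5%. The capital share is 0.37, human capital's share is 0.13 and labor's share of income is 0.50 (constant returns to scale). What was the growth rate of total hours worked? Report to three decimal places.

Total hours worked growth was 3.356%.

Labor's share = 1 − 0.37 − 0.13 = 0.5.
gY = gA + 0.37×11.5 + 0.13×0.44 + 0.5×g.
0.5×g = 8.27 − 2.28 − 4.3122 = 1.6778.
g = 1.6778 / 0.5 = 3.3556%.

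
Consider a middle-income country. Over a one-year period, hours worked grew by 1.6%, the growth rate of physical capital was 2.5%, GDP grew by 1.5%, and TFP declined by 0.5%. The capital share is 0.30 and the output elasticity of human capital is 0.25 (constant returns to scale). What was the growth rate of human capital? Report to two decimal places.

Labor's share = 1 − 0.3 − 0.25 = 0.45.
gY = gA + 0.3×2.5 + 0.45×1.6 + 0.25×g.
0.25×g = 1.5 + 0.5 − 1.47 = 0.53.
g = 0.53 / 0.25 = 2.12%.

Human capital grew 2.12%.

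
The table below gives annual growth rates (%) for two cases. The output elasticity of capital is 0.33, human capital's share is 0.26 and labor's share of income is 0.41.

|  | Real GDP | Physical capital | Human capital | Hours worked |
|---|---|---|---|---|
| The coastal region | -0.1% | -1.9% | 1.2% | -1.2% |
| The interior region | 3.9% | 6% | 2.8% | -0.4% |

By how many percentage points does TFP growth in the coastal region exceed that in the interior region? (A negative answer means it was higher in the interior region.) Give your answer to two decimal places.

-0.65 percentage points

Labor's share = 1 − 0.33 − 0.26 = 0.41.
The coastal region: TFP = -0.1 + 0.627 − 0.312 + 0.492 = 0.707%.
The interior region: TFP = 3.9 − 1.98 − 0.728 + 0.164 = 1.356%.
Difference = 0.707 − (1.356) = -0.649 pp.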